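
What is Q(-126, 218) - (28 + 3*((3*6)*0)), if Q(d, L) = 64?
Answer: 36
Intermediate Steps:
Q(-126, 218) - (28 + 3*((3*6)*0)) = 64 - (28 + 3*((3*6)*0)) = 64 - (28 + 3*(18*0)) = 64 - (28 + 3*0) = 64 - (28 + 0) = 64 - 1*28 = 64 - 28 = 36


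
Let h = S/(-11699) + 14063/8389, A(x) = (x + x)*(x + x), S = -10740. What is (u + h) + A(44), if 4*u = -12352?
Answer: 457208014513/98142911 ≈ 4658.6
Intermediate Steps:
u = -3088 (u = (¼)*(-12352) = -3088)
A(x) = 4*x² (A(x) = (2*x)*(2*x) = 4*x²)
h = 254620897/98142911 (h = -10740/(-11699) + 14063/8389 = -10740*(-1/11699) + 14063*(1/8389) = 10740/11699 + 14063/8389 = 254620897/98142911 ≈ 2.5944)
(u + h) + A(44) = (-3088 + 254620897/98142911) + 4*44² = -302810688271/98142911 + 4*1936 = -302810688271/98142911 + 7744 = 457208014513/98142911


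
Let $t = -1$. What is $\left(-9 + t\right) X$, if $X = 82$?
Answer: $-820$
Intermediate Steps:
$\left(-9 + t\right) X = \left(-9 - 1\right) 82 = \left(-10\right) 82 = -820$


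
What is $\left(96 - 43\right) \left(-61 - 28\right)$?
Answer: $-4717$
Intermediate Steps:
$\left(96 - 43\right) \left(-61 - 28\right) = 53 \left(-89\right) = -4717$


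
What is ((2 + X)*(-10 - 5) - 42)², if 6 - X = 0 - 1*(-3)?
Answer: 13689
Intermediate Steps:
X = 3 (X = 6 - (0 - 1*(-3)) = 6 - (0 + 3) = 6 - 1*3 = 6 - 3 = 3)
((2 + X)*(-10 - 5) - 42)² = ((2 + 3)*(-10 - 5) - 42)² = (5*(-15) - 42)² = (-75 - 42)² = (-117)² = 13689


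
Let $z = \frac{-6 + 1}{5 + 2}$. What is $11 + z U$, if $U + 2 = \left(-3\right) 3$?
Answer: $\frac{132}{7} \approx 18.857$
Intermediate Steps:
$U = -11$ ($U = -2 - 9 = -11$)
$z = - \frac{5}{7} \approx -0.71429$
$11 + z U = 11 - - \frac{55}{7} = 11 + \frac{55}{7} = \frac{132}{7}$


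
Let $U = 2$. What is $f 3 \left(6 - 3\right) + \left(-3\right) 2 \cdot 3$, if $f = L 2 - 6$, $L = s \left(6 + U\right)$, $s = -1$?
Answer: $-216$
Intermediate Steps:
$L = -8$ ($L = - (6 + 2) = \left(-1\right) 8 = -8$)
$f = -22$ ($f = \left(-8\right) 2 - 6 = -16 - 6 = -22$)
$f 3 \left(6 - 3\right) + \left(-3\right) 2 \cdot 3 = - 22 \cdot 3 \left(6 - 3\right) + \left(-3\right) 2 \cdot 3 = - 22 \cdot 3 \cdot 3 - 18 = \left(-22\right) 9 - 18 = -198 - 18 = -216$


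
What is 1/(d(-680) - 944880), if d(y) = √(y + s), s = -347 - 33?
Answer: -47244/44639910773 - I*√265/446399107730 ≈ -1.0583e-6 - 3.6467e-11*I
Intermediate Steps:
s = -380
d(y) = √(-380 + y) (d(y) = √(y - 380) = √(-380 + y))
1/(d(-680) - 944880) = 1/(√(-380 - 680) - 944880) = 1/(√(-1060) - 944880) = 1/(2*I*√265 - 944880) = 1/(-944880 + 2*I*√265)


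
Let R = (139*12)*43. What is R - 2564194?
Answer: -2492470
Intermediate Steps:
R = 71724 (R = 1668*43 = 71724)
R - 2564194 = 71724 - 2564194 = -2492470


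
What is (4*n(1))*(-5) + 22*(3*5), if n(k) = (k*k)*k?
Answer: 310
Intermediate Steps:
n(k) = k³ (n(k) = k²*k = k³)
(4*n(1))*(-5) + 22*(3*5) = (4*1³)*(-5) + 22*(3*5) = (4*1)*(-5) + 22*15 = 4*(-5) + 330 = -20 + 330 = 310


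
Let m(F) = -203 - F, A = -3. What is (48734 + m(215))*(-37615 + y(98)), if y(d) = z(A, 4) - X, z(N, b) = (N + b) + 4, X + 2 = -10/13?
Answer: -23621402504/13 ≈ -1.8170e+9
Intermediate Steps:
X = -36/13 (X = -2 - 10/13 = -36/13 ≈ -2.7692)
z(N, b) = 4 + N + b
y(d) = 101/13 (y(d) = (4 - 3 + 4) - 1*(-36/13) = 5 + 36/13 = 101/13)
(48734 + m(215))*(-37615 + y(98)) = (48734 + (-203 - 1*215))*(-37615 + 101/13) = (48734 + (-203 - 215))*(-488894/13) = (48734 - 418)*(-488894/13) = 48316*(-488894/13) = -23621402504/13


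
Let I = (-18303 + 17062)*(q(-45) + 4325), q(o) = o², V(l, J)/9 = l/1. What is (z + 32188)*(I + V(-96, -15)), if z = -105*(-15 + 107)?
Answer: -177547988992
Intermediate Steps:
V(l, J) = 9*l (V(l, J) = 9*(l/1) = 9*(l*1) = 9*l)
z = -9660 (z = -105*92 = -9660)
I = -7880350 (I = (-18303 + 17062)*((-45)² + 4325) = -1241*(2025 + 4325) = -1241*6350 = -7880350)
(z + 32188)*(I + V(-96, -15)) = (-9660 + 32188)*(-7880350 + 9*(-96)) = 22528*(-7880350 - 864) = 22528*(-7881214) = -177547988992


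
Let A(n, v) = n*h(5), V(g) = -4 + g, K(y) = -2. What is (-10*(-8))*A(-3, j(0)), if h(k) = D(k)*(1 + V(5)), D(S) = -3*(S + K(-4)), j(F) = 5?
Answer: 4320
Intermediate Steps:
D(S) = 6 - 3*S (D(S) = -3*(S - 2) = -3*(-2 + S) = 6 - 3*S)
h(k) = 12 - 6*k (h(k) = (6 - 3*k)*(1 + (-4 + 5)) = (6 - 3*k)*(1 + 1) = (6 - 3*k)*2 = 12 - 6*k)
A(n, v) = -18*n (A(n, v) = n*(12 - 6*5) = n*(12 - 30) = n*(-18) = -18*n)
(-10*(-8))*A(-3, j(0)) = (-10*(-8))*(-18*(-3)) = 80*54 = 4320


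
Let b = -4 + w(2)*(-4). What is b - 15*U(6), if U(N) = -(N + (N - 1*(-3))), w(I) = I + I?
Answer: 205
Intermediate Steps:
w(I) = 2*I
U(N) = -3 - 2*N (U(N) = -(N + (N + 3)) = -(N + (3 + N)) = -(3 + 2*N) = -3 - 2*N)
b = -20 (b = -4 + (2*2)*(-4) = -4 + 4*(-4) = -4 - 16 = -20)
b - 15*U(6) = -20 - 15*(-3 - 2*6) = -20 - 15*(-3 - 12) = -20 - 15*(-15) = -20 + 225 = 205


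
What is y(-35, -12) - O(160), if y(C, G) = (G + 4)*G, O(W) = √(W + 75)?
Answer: 96 - √235 ≈ 80.670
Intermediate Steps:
O(W) = √(75 + W)
y(C, G) = G*(4 + G) (y(C, G) = (4 + G)*G = G*(4 + G))
y(-35, -12) - O(160) = -12*(4 - 12) - √(75 + 160) = -12*(-8) - √235 = 96 - √235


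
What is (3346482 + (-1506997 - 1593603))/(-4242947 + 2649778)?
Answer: -245882/1593169 ≈ -0.15434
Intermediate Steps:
(3346482 + (-1506997 - 1593603))/(-4242947 + 2649778) = (3346482 - 3100600)/(-1593169) = 245882*(-1/1593169) = -245882/1593169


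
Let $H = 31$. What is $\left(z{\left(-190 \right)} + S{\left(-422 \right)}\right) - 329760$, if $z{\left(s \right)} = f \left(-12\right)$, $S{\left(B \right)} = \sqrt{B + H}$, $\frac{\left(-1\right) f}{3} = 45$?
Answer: $-328140 + i \sqrt{391} \approx -3.2814 \cdot 10^{5} + 19.774 i$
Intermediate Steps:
$f = -135$ ($f = \left(-3\right) 45 = -135$)
$S{\left(B \right)} = \sqrt{31 + B}$ ($S{\left(B \right)} = \sqrt{B + 31} = \sqrt{31 + B}$)
$z{\left(s \right)} = 1620$ ($z{\left(s \right)} = \left(-135\right) \left(-12\right) = 1620$)
$\left(z{\left(-190 \right)} + S{\left(-422 \right)}\right) - 329760 = \left(1620 + \sqrt{31 - 422}\right) - 329760 = \left(1620 + \sqrt{-391}\right) - 329760 = \left(1620 + i \sqrt{391}\right) - 329760 = -328140 + i \sqrt{391}$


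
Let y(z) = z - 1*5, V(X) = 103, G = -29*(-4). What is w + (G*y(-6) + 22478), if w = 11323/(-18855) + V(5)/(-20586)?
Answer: 2743100232239/129383010 ≈ 21201.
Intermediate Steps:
G = 116
y(z) = -5 + z (y(z) = z - 5 = -5 + z)
w = -78345781/129383010 (w = 11323/(-18855) + 103/(-20586) = 11323*(-1/18855) + 103*(-1/20586) = -11323/18855 - 103/20586 = -78345781/129383010 ≈ -0.60553)
w + (G*y(-6) + 22478) = -78345781/129383010 + (116*(-5 - 6) + 22478) = -78345781/129383010 + (116*(-11) + 22478) = -78345781/129383010 + (-1276 + 22478) = -78345781/129383010 + 21202 = 2743100232239/129383010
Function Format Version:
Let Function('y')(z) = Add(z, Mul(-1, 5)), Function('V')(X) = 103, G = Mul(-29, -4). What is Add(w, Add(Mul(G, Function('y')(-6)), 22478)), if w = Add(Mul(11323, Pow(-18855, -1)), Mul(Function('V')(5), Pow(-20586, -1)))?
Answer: Rational(2743100232239, 129383010) ≈ 21201.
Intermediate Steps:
G = 116
Function('y')(z) = Add(-5, z) (Function('y')(z) = Add(z, -5) = Add(-5, z))
w = Rational(-78345781, 129383010) (w = Add(Mul(11323, Pow(-18855, -1)), Mul(103, Pow(-20586, -1))) = Add(Mul(11323, Rational(-1, 18855)), Mul(103, Rational(-1, 20586))) = Add(Rational(-11323, 18855), Rational(-103, 20586)) = Rational(-78345781, 129383010) ≈ -0.60553)
Add(w, Add(Mul(G, Function('y')(-6)), 22478)) = Add(Rational(-78345781, 129383010), Add(Mul(116, Add(-5, -6)), 22478)) = Add(Rational(-78345781, 129383010), Add(Mul(116, -11), 22478)) = Add(Rational(-78345781, 129383010), Add(-1276, 22478)) = Add(Rational(-78345781, 129383010), 21202) = Rational(2743100232239, 129383010)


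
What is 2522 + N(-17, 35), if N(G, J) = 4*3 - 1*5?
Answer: 2529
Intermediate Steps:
N(G, J) = 7 (N(G, J) = 12 - 5 = 7)
2522 + N(-17, 35) = 2522 + 7 = 2529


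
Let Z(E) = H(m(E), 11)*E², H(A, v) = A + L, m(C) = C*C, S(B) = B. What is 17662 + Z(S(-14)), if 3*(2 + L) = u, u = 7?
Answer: 168430/3 ≈ 56143.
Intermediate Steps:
L = ⅓ (L = -2 + (⅓)*7 = -2 + 7/3 = ⅓ ≈ 0.33333)
m(C) = C²
H(A, v) = ⅓ + A (H(A, v) = A + ⅓ = ⅓ + A)
Z(E) = E²*(⅓ + E²) (Z(E) = (⅓ + E²)*E² = E²*(⅓ + E²))
17662 + Z(S(-14)) = 17662 + ((-14)⁴ + (⅓)*(-14)²) = 17662 + (38416 + (⅓)*196) = 17662 + (38416 + 196/3) = 17662 + 115444/3 = 168430/3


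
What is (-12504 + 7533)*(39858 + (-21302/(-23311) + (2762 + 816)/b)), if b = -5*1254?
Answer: -4826587678703297/24359995 ≈ -1.9814e+8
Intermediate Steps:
b = -6270
(-12504 + 7533)*(39858 + (-21302/(-23311) + (2762 + 816)/b)) = (-12504 + 7533)*(39858 + (-21302/(-23311) + (2762 + 816)/(-6270))) = -4971*(39858 + (-21302*(-1/23311) + 3578*(-1/6270))) = -4971*(39858 + (21302/23311 - 1789/3135)) = -4971*(39858 + 25078391/73079985) = -4971*2912847120521/73079985 = -4826587678703297/24359995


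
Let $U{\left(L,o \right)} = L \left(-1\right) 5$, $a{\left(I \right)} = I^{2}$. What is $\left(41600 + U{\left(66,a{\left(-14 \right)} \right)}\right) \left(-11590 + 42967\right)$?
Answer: $1294928790$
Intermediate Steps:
$U{\left(L,o \right)} = - 5 L$ ($U{\left(L,o \right)} = - L 5 = - 5 L$)
$\left(41600 + U{\left(66,a{\left(-14 \right)} \right)}\right) \left(-11590 + 42967\right) = \left(41600 - 330\right) \left(-11590 + 42967\right) = \left(41600 - 330\right) 31377 = 41270 \cdot 31377 = 1294928790$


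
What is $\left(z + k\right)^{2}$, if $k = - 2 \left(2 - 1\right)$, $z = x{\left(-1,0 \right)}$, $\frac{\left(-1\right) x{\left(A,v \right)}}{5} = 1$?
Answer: $49$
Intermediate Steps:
$x{\left(A,v \right)} = -5$ ($x{\left(A,v \right)} = \left(-5\right) 1 = -5$)
$z = -5$
$k = -2$ ($k = \left(-2\right) 1 = -2$)
$\left(z + k\right)^{2} = \left(-5 - 2\right)^{2} = \left(-7\right)^{2} = 49$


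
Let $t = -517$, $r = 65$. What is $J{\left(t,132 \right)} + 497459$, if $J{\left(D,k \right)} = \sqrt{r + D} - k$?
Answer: $497327 + 2 i \sqrt{113} \approx 4.9733 \cdot 10^{5} + 21.26 i$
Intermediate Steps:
$J{\left(D,k \right)} = \sqrt{65 + D} - k$
$J{\left(t,132 \right)} + 497459 = \left(\sqrt{65 - 517} - 132\right) + 497459 = \left(\sqrt{-452} - 132\right) + 497459 = \left(2 i \sqrt{113} - 132\right) + 497459 = \left(-132 + 2 i \sqrt{113}\right) + 497459 = 497327 + 2 i \sqrt{113}$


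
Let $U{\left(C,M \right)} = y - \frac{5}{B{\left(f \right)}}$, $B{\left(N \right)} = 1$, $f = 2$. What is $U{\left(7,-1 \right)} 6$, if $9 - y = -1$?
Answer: $30$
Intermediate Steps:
$y = 10$ ($y = 9 - -1 = 9 + 1 = 10$)
$U{\left(C,M \right)} = 5$ ($U{\left(C,M \right)} = 10 - \frac{5}{1} = 10 - 5 = 5$)
$U{\left(7,-1 \right)} 6 = 5 \cdot 6 = 30$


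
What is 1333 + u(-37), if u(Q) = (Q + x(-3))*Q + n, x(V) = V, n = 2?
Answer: 2815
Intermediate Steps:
u(Q) = 2 + Q*(-3 + Q) (u(Q) = (Q - 3)*Q + 2 = (-3 + Q)*Q + 2 = Q*(-3 + Q) + 2 = 2 + Q*(-3 + Q))
1333 + u(-37) = 1333 + (2 + (-37)² - 3*(-37)) = 1333 + (2 + 1369 + 111) = 1333 + 1482 = 2815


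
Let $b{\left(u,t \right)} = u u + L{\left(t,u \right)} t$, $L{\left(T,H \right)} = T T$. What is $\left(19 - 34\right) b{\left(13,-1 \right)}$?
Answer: $-2520$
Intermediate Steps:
$L{\left(T,H \right)} = T^{2}$
$b{\left(u,t \right)} = t^{3} + u^{2}$ ($b{\left(u,t \right)} = u u + t^{2} t = u^{2} + t^{3} = t^{3} + u^{2}$)
$\left(19 - 34\right) b{\left(13,-1 \right)} = \left(19 - 34\right) \left(\left(-1\right)^{3} + 13^{2}\right) = - 15 \left(-1 + 169\right) = \left(-15\right) 168 = -2520$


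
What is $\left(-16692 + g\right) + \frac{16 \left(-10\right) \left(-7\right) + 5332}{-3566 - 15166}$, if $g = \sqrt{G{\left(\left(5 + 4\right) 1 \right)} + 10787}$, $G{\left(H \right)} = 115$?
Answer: $- \frac{78170249}{4683} + \sqrt{10902} \approx -16588.0$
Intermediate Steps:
$g = \sqrt{10902}$ ($g = \sqrt{115 + 10787} = \sqrt{10902} \approx 104.41$)
$\left(-16692 + g\right) + \frac{16 \left(-10\right) \left(-7\right) + 5332}{-3566 - 15166} = \left(-16692 + \sqrt{10902}\right) + \frac{16 \left(-10\right) \left(-7\right) + 5332}{-3566 - 15166} = \left(-16692 + \sqrt{10902}\right) + \frac{\left(-160\right) \left(-7\right) + 5332}{-18732} = \left(-16692 + \sqrt{10902}\right) + \left(1120 + 5332\right) \left(- \frac{1}{18732}\right) = \left(-16692 + \sqrt{10902}\right) + 6452 \left(- \frac{1}{18732}\right) = \left(-16692 + \sqrt{10902}\right) - \frac{1613}{4683} = - \frac{78170249}{4683} + \sqrt{10902}$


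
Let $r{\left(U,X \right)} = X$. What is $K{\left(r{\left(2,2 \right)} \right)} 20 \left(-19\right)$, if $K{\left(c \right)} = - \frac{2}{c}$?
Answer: $380$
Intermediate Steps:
$K{\left(r{\left(2,2 \right)} \right)} 20 \left(-19\right) = - \frac{2}{2} \cdot 20 \left(-19\right) = \left(-2\right) \frac{1}{2} \cdot 20 \left(-19\right) = \left(-1\right) 20 \left(-19\right) = \left(-20\right) \left(-19\right) = 380$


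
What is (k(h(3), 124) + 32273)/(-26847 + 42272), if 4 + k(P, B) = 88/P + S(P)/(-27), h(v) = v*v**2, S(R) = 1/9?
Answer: 7842158/3748275 ≈ 2.0922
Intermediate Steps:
S(R) = 1/9
h(v) = v**3
k(P, B) = -973/243 + 88/P (k(P, B) = -4 + (88/P + (1/9)/(-27)) = -4 + (88/P + (1/9)*(-1/27)) = -4 + (88/P - 1/243) = -4 + (-1/243 + 88/P) = -973/243 + 88/P)
(k(h(3), 124) + 32273)/(-26847 + 42272) = ((-973/243 + 88/(3**3)) + 32273)/(-26847 + 42272) = ((-973/243 + 88/27) + 32273)/15425 = ((-973/243 + 88*(1/27)) + 32273)*(1/15425) = ((-973/243 + 88/27) + 32273)*(1/15425) = (-181/243 + 32273)*(1/15425) = (7842158/243)*(1/15425) = 7842158/3748275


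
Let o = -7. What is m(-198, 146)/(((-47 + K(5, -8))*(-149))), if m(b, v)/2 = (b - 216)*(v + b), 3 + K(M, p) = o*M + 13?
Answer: 598/149 ≈ 4.0134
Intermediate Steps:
K(M, p) = 10 - 7*M (K(M, p) = -3 + (-7*M + 13) = -3 + (13 - 7*M) = 10 - 7*M)
m(b, v) = 2*(-216 + b)*(b + v) (m(b, v) = 2*((b - 216)*(v + b)) = 2*((-216 + b)*(b + v)) = 2*(-216 + b)*(b + v))
m(-198, 146)/(((-47 + K(5, -8))*(-149))) = (-432*(-198) - 432*146 + 2*(-198)**2 + 2*(-198)*146)/(((-47 + (10 - 7*5))*(-149))) = (85536 - 63072 + 2*39204 - 57816)/(((-47 + (10 - 35))*(-149))) = (85536 - 63072 + 78408 - 57816)/(((-47 - 25)*(-149))) = 43056/((-72*(-149))) = 43056/10728 = 43056*(1/10728) = 598/149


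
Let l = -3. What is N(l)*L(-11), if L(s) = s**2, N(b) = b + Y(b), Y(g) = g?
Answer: -726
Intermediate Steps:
N(b) = 2*b (N(b) = b + b = 2*b)
N(l)*L(-11) = (2*(-3))*(-11)**2 = -6*121 = -726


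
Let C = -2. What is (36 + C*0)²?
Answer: 1296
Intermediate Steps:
(36 + C*0)² = (36 - 2*0)² = (36 + 0)² = 36² = 1296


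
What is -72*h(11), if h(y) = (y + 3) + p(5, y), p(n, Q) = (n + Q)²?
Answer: -19440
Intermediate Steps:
p(n, Q) = (Q + n)²
h(y) = 3 + y + (5 + y)² (h(y) = (y + 3) + (y + 5)² = (3 + y) + (5 + y)² = 3 + y + (5 + y)²)
-72*h(11) = -72*(3 + 11 + (5 + 11)²) = -72*(3 + 11 + 16²) = -72*(3 + 11 + 256) = -72*270 = -19440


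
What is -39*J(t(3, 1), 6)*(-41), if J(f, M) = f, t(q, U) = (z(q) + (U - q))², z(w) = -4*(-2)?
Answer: 57564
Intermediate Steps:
z(w) = 8
t(q, U) = (8 + U - q)² (t(q, U) = (8 + (U - q))² = (8 + U - q)²)
-39*J(t(3, 1), 6)*(-41) = -39*(8 + 1 - 1*3)²*(-41) = -39*(8 + 1 - 3)²*(-41) = -39*6²*(-41) = -39*36*(-41) = -1404*(-41) = 57564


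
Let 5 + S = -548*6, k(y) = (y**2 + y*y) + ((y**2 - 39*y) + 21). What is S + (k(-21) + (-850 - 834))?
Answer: -2814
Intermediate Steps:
k(y) = 21 - 39*y + 3*y**2 (k(y) = (y**2 + y**2) + (21 + y**2 - 39*y) = 2*y**2 + (21 + y**2 - 39*y) = 21 - 39*y + 3*y**2)
S = -3293 (S = -5 - 548*6 = -5 - 3288 = -3293)
S + (k(-21) + (-850 - 834)) = -3293 + ((21 - 39*(-21) + 3*(-21)**2) + (-850 - 834)) = -3293 + ((21 + 819 + 3*441) - 1684) = -3293 + ((21 + 819 + 1323) - 1684) = -3293 + (2163 - 1684) = -3293 + 479 = -2814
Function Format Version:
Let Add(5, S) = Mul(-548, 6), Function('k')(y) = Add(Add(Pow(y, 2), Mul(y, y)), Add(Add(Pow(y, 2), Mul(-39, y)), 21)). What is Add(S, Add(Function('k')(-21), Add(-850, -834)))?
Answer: -2814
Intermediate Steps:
Function('k')(y) = Add(21, Mul(-39, y), Mul(3, Pow(y, 2))) (Function('k')(y) = Add(Add(Pow(y, 2), Pow(y, 2)), Add(21, Pow(y, 2), Mul(-39, y))) = Add(Mul(2, Pow(y, 2)), Add(21, Pow(y, 2), Mul(-39, y))) = Add(21, Mul(-39, y), Mul(3, Pow(y, 2))))
S = -3293 (S = Add(-5, Mul(-548, 6)) = Add(-5, -3288) = -3293)
Add(S, Add(Function('k')(-21), Add(-850, -834))) = Add(-3293, Add(Add(21, Mul(-39, -21), Mul(3, Pow(-21, 2))), Add(-850, -834))) = Add(-3293, Add(Add(21, 819, Mul(3, 441)), -1684)) = Add(-3293, Add(Add(21, 819, 1323), -1684)) = Add(-3293, Add(2163, -1684)) = Add(-3293, 479) = -2814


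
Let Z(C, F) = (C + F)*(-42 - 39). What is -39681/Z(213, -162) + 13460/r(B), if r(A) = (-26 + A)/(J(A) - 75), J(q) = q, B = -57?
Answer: 815880427/38097 ≈ 21416.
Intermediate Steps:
Z(C, F) = -81*C - 81*F (Z(C, F) = (C + F)*(-81) = -81*C - 81*F)
r(A) = (-26 + A)/(-75 + A) (r(A) = (-26 + A)/(A - 75) = (-26 + A)/(-75 + A))
-39681/Z(213, -162) + 13460/r(B) = -39681/(-81*213 - 81*(-162)) + 13460/(((-26 - 57)/(-75 - 57))) = -39681/(-17253 + 13122) + 13460/((-83/(-132))) = -39681/(-4131) + 13460/((-1/132*(-83))) = -39681*(-1/4131) + 13460/(83/132) = 4409/459 + 13460*(132/83) = 4409/459 + 1776720/83 = 815880427/38097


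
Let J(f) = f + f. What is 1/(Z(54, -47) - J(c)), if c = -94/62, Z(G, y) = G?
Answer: 31/1768 ≈ 0.017534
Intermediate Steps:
c = -47/31 (c = -94*1/62 = -47/31 ≈ -1.5161)
J(f) = 2*f
1/(Z(54, -47) - J(c)) = 1/(54 - 2*(-47)/31) = 1/(54 - 1*(-94/31)) = 1/(54 + 94/31) = 1/(1768/31) = 31/1768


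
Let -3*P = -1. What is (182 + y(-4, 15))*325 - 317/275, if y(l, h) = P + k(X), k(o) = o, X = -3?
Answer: 48082799/825 ≈ 58282.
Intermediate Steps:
P = ⅓ (P = -⅓*(-1) = ⅓ ≈ 0.33333)
y(l, h) = -8/3 (y(l, h) = ⅓ - 3 = -8/3)
(182 + y(-4, 15))*325 - 317/275 = (182 - 8/3)*325 - 317/275 = (538/3)*325 - 317*1/275 = 174850/3 - 317/275 = 48082799/825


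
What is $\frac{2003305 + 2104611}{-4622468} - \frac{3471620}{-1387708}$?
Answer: $\frac{646679028852}{400914738959} \approx 1.613$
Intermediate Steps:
$\frac{2003305 + 2104611}{-4622468} - \frac{3471620}{-1387708} = 4107916 \left(- \frac{1}{4622468}\right) - - \frac{867905}{346927} = - \frac{1026979}{1155617} + \frac{867905}{346927} = \frac{646679028852}{400914738959}$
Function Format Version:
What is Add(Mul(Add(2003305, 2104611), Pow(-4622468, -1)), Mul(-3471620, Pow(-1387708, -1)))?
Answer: Rational(646679028852, 400914738959) ≈ 1.6130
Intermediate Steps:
Add(Mul(Add(2003305, 2104611), Pow(-4622468, -1)), Mul(-3471620, Pow(-1387708, -1))) = Add(Mul(4107916, Rational(-1, 4622468)), Mul(-3471620, Rational(-1, 1387708))) = Add(Rational(-1026979, 1155617), Rational(867905, 346927)) = Rational(646679028852, 400914738959)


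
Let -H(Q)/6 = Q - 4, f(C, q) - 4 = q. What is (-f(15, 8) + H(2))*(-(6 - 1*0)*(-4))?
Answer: 0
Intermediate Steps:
f(C, q) = 4 + q
H(Q) = 24 - 6*Q (H(Q) = -6*(Q - 4) = -6*(-4 + Q) = 24 - 6*Q)
(-f(15, 8) + H(2))*(-(6 - 1*0)*(-4)) = (-(4 + 8) + (24 - 6*2))*(-(6 - 1*0)*(-4)) = (-1*12 + (24 - 12))*(-(6 + 0)*(-4)) = (-12 + 12)*(-1*6*(-4)) = 0*(-6*(-4)) = 0*24 = 0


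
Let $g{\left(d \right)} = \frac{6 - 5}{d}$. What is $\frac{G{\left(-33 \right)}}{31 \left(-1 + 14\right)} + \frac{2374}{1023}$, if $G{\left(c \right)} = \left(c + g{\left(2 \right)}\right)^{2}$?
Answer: $\frac{20221}{4092} \approx 4.9416$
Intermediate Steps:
$g{\left(d \right)} = \frac{1}{d}$ ($g{\left(d \right)} = \frac{6 - 5}{d} = 1 \frac{1}{d} = \frac{1}{d}$)
$G{\left(c \right)} = \left(\frac{1}{2} + c\right)^{2}$ ($G{\left(c \right)} = \left(c + \frac{1}{2}\right)^{2} = \left(\frac{1}{2} + c\right)^{2}$)
$\frac{G{\left(-33 \right)}}{31 \left(-1 + 14\right)} + \frac{2374}{1023} = \frac{\frac{1}{4} \left(1 + 2 \left(-33\right)\right)^{2}}{31 \left(-1 + 14\right)} + \frac{2374}{1023} = \frac{\frac{1}{4} \left(1 - 66\right)^{2}}{31 \cdot 13} + 2374 \cdot \frac{1}{1023} = \frac{\frac{1}{4} \left(-65\right)^{2}}{403} + \frac{2374}{1023} = \frac{1}{4} \cdot 4225 \cdot \frac{1}{403} + \frac{2374}{1023} = \frac{4225}{4} \cdot \frac{1}{403} + \frac{2374}{1023} = \frac{325}{124} + \frac{2374}{1023} = \frac{20221}{4092}$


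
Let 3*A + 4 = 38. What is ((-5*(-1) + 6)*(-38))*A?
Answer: -14212/3 ≈ -4737.3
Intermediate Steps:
A = 34/3 (A = -4/3 + (⅓)*38 = -4/3 + 38/3 = 34/3 ≈ 11.333)
((-5*(-1) + 6)*(-38))*A = ((-5*(-1) + 6)*(-38))*(34/3) = ((5 + 6)*(-38))*(34/3) = (11*(-38))*(34/3) = -418*34/3 = -14212/3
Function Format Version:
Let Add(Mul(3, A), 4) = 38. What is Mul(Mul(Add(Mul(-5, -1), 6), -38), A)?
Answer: Rational(-14212, 3) ≈ -4737.3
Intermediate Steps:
A = Rational(34, 3) (A = Add(Rational(-4, 3), Mul(Rational(1, 3), 38)) = Add(Rational(-4, 3), Rational(38, 3)) = Rational(34, 3) ≈ 11.333)
Mul(Mul(Add(Mul(-5, -1), 6), -38), A) = Mul(Mul(Add(Mul(-5, -1), 6), -38), Rational(34, 3)) = Mul(Mul(Add(5, 6), -38), Rational(34, 3)) = Mul(Mul(11, -38), Rational(34, 3)) = Mul(-418, Rational(34, 3)) = Rational(-14212, 3)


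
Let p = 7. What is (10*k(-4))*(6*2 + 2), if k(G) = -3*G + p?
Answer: 2660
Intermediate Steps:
k(G) = 7 - 3*G (k(G) = -3*G + 7 = 7 - 3*G)
(10*k(-4))*(6*2 + 2) = (10*(7 - 3*(-4)))*(6*2 + 2) = (10*(7 + 12))*(12 + 2) = (10*19)*14 = 190*14 = 2660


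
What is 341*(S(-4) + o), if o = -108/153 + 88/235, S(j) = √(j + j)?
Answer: -451484/3995 + 682*I*√2 ≈ -113.01 + 964.49*I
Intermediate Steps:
S(j) = √2*√j (S(j) = √(2*j) = √2*√j)
o = -1324/3995 (o = -108*1/153 + 88*(1/235) = -12/17 + 88/235 = -1324/3995 ≈ -0.33141)
341*(S(-4) + o) = 341*(√2*√(-4) - 1324/3995) = 341*(√2*(2*I) - 1324/3995) = 341*(2*I*√2 - 1324/3995) = 341*(-1324/3995 + 2*I*√2) = -451484/3995 + 682*I*√2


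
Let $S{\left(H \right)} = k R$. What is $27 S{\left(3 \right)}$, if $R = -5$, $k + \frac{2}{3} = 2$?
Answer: $-180$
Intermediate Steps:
$k = \frac{4}{3}$ ($k = - \frac{2}{3} + 2 = \frac{4}{3} \approx 1.3333$)
$S{\left(H \right)} = - \frac{20}{3}$ ($S{\left(H \right)} = \frac{4}{3} \left(-5\right) = - \frac{20}{3}$)
$27 S{\left(3 \right)} = 27 \left(- \frac{20}{3}\right) = -180$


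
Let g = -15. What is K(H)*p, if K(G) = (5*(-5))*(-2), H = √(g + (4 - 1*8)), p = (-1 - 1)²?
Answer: 200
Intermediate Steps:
p = 4 (p = (-2)² = 4)
H = I*√19 (H = √(-15 + (4 - 1*8)) = √(-15 + (4 - 8)) = √(-15 - 4) = √(-19) = I*√19 ≈ 4.3589*I)
K(G) = 50 (K(G) = -25*(-2) = 50)
K(H)*p = 50*4 = 200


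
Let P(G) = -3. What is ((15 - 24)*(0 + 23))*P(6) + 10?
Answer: 631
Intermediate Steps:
((15 - 24)*(0 + 23))*P(6) + 10 = ((15 - 24)*(0 + 23))*(-3) + 10 = -9*23*(-3) + 10 = -207*(-3) + 10 = 621 + 10 = 631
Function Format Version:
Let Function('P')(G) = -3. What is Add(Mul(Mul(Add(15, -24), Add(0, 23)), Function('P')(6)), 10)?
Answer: 631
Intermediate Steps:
Add(Mul(Mul(Add(15, -24), Add(0, 23)), Function('P')(6)), 10) = Add(Mul(Mul(Add(15, -24), Add(0, 23)), -3), 10) = Add(Mul(Mul(-9, 23), -3), 10) = Add(Mul(-207, -3), 10) = Add(621, 10) = 631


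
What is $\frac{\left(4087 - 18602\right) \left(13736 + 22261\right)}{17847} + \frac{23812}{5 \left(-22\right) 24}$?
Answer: $- \frac{38328211499}{1308780} \approx -29285.0$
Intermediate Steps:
$\frac{\left(4087 - 18602\right) \left(13736 + 22261\right)}{17847} + \frac{23812}{5 \left(-22\right) 24} = \left(-14515\right) 35997 \cdot \frac{1}{17847} + \frac{23812}{\left(-110\right) 24} = \left(-522496455\right) \frac{1}{17847} + \frac{23812}{-2640} = - \frac{174165485}{5949} + 23812 \left(- \frac{1}{2640}\right) = - \frac{174165485}{5949} - \frac{5953}{660} = - \frac{38328211499}{1308780}$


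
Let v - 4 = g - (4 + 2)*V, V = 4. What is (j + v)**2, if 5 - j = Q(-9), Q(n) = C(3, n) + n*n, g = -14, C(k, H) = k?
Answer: 12769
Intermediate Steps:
Q(n) = 3 + n**2 (Q(n) = 3 + n*n = 3 + n**2)
j = -79 (j = 5 - (3 + (-9)**2) = 5 - (3 + 81) = 5 - 1*84 = 5 - 84 = -79)
v = -34 (v = 4 + (-14 - (4 + 2)*4) = 4 + (-14 - 6*4) = 4 + (-14 - 1*24) = 4 + (-14 - 24) = 4 - 38 = -34)
(j + v)**2 = (-79 - 34)**2 = (-113)**2 = 12769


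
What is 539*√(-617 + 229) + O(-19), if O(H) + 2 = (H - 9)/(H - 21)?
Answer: -13/10 + 1078*I*√97 ≈ -1.3 + 10617.0*I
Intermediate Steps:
O(H) = -2 + (-9 + H)/(-21 + H) (O(H) = -2 + (H - 9)/(H - 21) = -2 + (-9 + H)/(-21 + H))
539*√(-617 + 229) + O(-19) = 539*√(-617 + 229) + (33 - 1*(-19))/(-21 - 19) = 539*√(-388) + (33 + 19)/(-40) = 539*(2*I*√97) - 1/40*52 = 1078*I*√97 - 13/10 = -13/10 + 1078*I*√97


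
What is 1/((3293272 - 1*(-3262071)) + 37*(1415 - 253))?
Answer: 1/6598337 ≈ 1.5155e-7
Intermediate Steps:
1/((3293272 - 1*(-3262071)) + 37*(1415 - 253)) = 1/((3293272 + 3262071) + 37*1162) = 1/(6555343 + 42994) = 1/6598337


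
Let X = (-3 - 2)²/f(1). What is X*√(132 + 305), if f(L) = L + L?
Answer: 25*√437/2 ≈ 261.31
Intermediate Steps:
f(L) = 2*L
X = 25/2 (X = (-3 - 2)²/((2*1)) = (-5)²/2 = 25*(½) = 25/2 ≈ 12.500)
X*√(132 + 305) = 25*√(132 + 305)/2 = 25*√437/2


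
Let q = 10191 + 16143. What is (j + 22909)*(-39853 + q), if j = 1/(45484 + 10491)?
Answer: -17335836520244/55975 ≈ -3.0971e+8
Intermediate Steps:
q = 26334
j = 1/55975 ≈ 1.7865e-5
(j + 22909)*(-39853 + q) = (1/55975 + 22909)*(-39853 + 26334) = (1282331276/55975)*(-13519) = -17335836520244/55975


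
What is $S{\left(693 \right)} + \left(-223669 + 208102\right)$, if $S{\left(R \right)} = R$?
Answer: $-14874$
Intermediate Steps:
$S{\left(693 \right)} + \left(-223669 + 208102\right) = 693 + \left(-223669 + 208102\right) = 693 - 15567 = -14874$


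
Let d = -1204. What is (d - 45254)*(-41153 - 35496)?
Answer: 3560959242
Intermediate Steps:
(d - 45254)*(-41153 - 35496) = (-1204 - 45254)*(-41153 - 35496) = -46458*(-76649) = 3560959242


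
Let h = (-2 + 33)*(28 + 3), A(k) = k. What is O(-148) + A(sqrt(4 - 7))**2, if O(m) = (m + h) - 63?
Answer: 747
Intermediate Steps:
h = 961 (h = 31*31 = 961)
O(m) = 898 + m (O(m) = (m + 961) - 63 = (961 + m) - 63 = 898 + m)
O(-148) + A(sqrt(4 - 7))**2 = (898 - 148) + (sqrt(4 - 7))**2 = 750 + (sqrt(-3))**2 = 750 + (I*sqrt(3))**2 = 750 - 3 = 747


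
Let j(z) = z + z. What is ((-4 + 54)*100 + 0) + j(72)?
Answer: 5144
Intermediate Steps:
j(z) = 2*z
((-4 + 54)*100 + 0) + j(72) = ((-4 + 54)*100 + 0) + 2*72 = (50*100 + 0) + 144 = (5000 + 0) + 144 = 5000 + 144 = 5144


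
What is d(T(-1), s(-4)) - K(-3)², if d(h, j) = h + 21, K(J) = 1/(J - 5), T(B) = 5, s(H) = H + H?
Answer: 1663/64 ≈ 25.984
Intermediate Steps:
s(H) = 2*H
K(J) = 1/(-5 + J)
d(h, j) = 21 + h
d(T(-1), s(-4)) - K(-3)² = (21 + 5) - (1/(-5 - 3))² = 26 - (1/(-8))² = 26 - (-⅛)² = 26 - 1*1/64 = 26 - 1/64 = 1663/64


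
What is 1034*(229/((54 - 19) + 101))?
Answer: 118393/68 ≈ 1741.1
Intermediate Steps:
1034*(229/((54 - 19) + 101)) = 1034*(229/(35 + 101)) = 1034*(229/136) = 118393/68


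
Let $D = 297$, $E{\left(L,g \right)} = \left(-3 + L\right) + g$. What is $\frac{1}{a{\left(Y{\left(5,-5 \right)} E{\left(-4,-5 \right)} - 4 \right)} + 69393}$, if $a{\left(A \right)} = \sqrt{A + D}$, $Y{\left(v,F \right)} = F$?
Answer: $\frac{69393}{4815388096} - \frac{\sqrt{353}}{4815388096} \approx 1.4407 \cdot 10^{-5}$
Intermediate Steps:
$E{\left(L,g \right)} = -3 + L + g$
$a{\left(A \right)} = \sqrt{297 + A}$ ($a{\left(A \right)} = \sqrt{A + 297} = \sqrt{297 + A}$)
$\frac{1}{a{\left(Y{\left(5,-5 \right)} E{\left(-4,-5 \right)} - 4 \right)} + 69393} = \frac{1}{\sqrt{297 - \left(4 + 5 \left(-3 - 4 - 5\right)\right)} + 69393} = \frac{1}{\sqrt{297 - -56} + 69393} = \frac{1}{\sqrt{297 + \left(60 - 4\right)} + 69393} = \frac{1}{\sqrt{297 + 56} + 69393} = \frac{1}{\sqrt{353} + 69393} = \frac{1}{69393 + \sqrt{353}}$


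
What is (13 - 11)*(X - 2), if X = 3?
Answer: 2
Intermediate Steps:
(13 - 11)*(X - 2) = (13 - 11)*(3 - 2) = 2*1 = 2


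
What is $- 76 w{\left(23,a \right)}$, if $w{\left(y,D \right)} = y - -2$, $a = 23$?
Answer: $-1900$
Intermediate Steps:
$w{\left(y,D \right)} = 2 + y$ ($w{\left(y,D \right)} = y + 2 = 2 + y$)
$- 76 w{\left(23,a \right)} = - 76 \left(2 + 23\right) = \left(-76\right) 25 = -1900$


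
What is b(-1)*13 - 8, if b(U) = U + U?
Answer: -34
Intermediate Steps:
b(U) = 2*U
b(-1)*13 - 8 = (2*(-1))*13 - 8 = -2*13 - 8 = -26 - 8 = -34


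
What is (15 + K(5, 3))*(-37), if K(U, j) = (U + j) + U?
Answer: -1036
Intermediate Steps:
K(U, j) = j + 2*U
(15 + K(5, 3))*(-37) = (15 + (3 + 2*5))*(-37) = (15 + (3 + 10))*(-37) = (15 + 13)*(-37) = 28*(-37) = -1036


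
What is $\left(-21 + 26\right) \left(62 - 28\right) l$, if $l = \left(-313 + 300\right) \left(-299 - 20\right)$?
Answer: $704990$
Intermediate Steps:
$l = 4147$ ($l = \left(-13\right) \left(-319\right) = 4147$)
$\left(-21 + 26\right) \left(62 - 28\right) l = \left(-21 + 26\right) \left(62 - 28\right) 4147 = 5 \cdot 34 \cdot 4147 = 170 \cdot 4147 = 704990$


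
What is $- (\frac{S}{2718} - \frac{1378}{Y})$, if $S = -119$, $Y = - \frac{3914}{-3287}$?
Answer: $\frac{323989703}{279954} \approx 1157.3$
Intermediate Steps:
$Y = \frac{206}{173}$ ($Y = \left(-3914\right) \left(- \frac{1}{3287}\right) = \frac{206}{173} \approx 1.1908$)
$- (\frac{S}{2718} - \frac{1378}{Y}) = - (- \frac{119}{2718} - \frac{1378}{\frac{206}{173}}) = - (\left(-119\right) \frac{1}{2718} - \frac{119197}{103}) = - (- \frac{119}{2718} - \frac{119197}{103}) = \left(-1\right) \left(- \frac{323989703}{279954}\right) = \frac{323989703}{279954}$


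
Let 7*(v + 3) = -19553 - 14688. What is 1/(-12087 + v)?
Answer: -7/118871 ≈ -5.8887e-5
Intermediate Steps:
v = -34262/7 (v = -3 + (-19553 - 14688)/7 = -3 + (1/7)*(-34241) = -3 - 34241/7 = -34262/7 ≈ -4894.6)
1/(-12087 + v) = 1/(-12087 - 34262/7) = 1/(-118871/7) = -7/118871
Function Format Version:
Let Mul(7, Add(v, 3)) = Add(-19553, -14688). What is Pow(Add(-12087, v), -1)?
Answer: Rational(-7, 118871) ≈ -5.8887e-5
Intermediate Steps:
v = Rational(-34262, 7) (v = Add(-3, Mul(Rational(1, 7), Add(-19553, -14688))) = Add(-3, Mul(Rational(1, 7), -34241)) = Add(-3, Rational(-34241, 7)) = Rational(-34262, 7) ≈ -4894.6)
Pow(Add(-12087, v), -1) = Pow(Add(-12087, Rational(-34262, 7)), -1) = Pow(Rational(-118871, 7), -1) = Rational(-7, 118871)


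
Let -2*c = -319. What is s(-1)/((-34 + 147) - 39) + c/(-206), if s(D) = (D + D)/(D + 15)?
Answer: -82827/106708 ≈ -0.77620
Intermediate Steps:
c = 319/2 (c = -½*(-319) = 319/2 ≈ 159.50)
s(D) = 2*D/(15 + D) (s(D) = (2*D)/(15 + D) = 2*D/(15 + D))
s(-1)/((-34 + 147) - 39) + c/(-206) = (2*(-1)/(15 - 1))/((-34 + 147) - 39) + (319/2)/(-206) = (2*(-1)/14)/(113 - 39) + (319/2)*(-1/206) = (2*(-1)*(1/14))/74 - 319/412 = -⅐*1/74 - 319/412 = -1/518 - 319/412 = -82827/106708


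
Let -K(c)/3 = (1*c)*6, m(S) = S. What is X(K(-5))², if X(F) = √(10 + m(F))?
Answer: 100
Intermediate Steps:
K(c) = -18*c (K(c) = -3*1*c*6 = -3*c*6 = -18*c)
X(F) = √(10 + F)
X(K(-5))² = (√(10 - 18*(-5)))² = (√(10 + 90))² = (√100)² = 10² = 100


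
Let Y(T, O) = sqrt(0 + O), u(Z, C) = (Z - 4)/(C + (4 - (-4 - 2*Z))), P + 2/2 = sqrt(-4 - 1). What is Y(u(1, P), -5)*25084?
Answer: 25084*I*sqrt(5) ≈ 56090.0*I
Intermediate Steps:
P = -1 + I*sqrt(5) (P = -1 + sqrt(-4 - 1) = -1 + sqrt(-5) = -1 + I*sqrt(5) ≈ -1.0 + 2.2361*I)
u(Z, C) = (-4 + Z)/(8 + C + 2*Z) (u(Z, C) = (-4 + Z)/(C + (4 + (4 + 2*Z))) = (-4 + Z)/(C + (8 + 2*Z)) = (-4 + Z)/(8 + C + 2*Z))
Y(T, O) = sqrt(O)
Y(u(1, P), -5)*25084 = sqrt(-5)*25084 = (I*sqrt(5))*25084 = 25084*I*sqrt(5)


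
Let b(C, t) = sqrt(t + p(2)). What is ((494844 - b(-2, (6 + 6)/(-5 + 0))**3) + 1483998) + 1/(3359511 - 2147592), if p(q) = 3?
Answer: 2398196217799/1211919 - 3*sqrt(15)/25 ≈ 1.9788e+6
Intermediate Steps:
b(C, t) = sqrt(3 + t) (b(C, t) = sqrt(t + 3) = sqrt(3 + t))
((494844 - b(-2, (6 + 6)/(-5 + 0))**3) + 1483998) + 1/(3359511 - 2147592) = ((494844 - (sqrt(3 + (6 + 6)/(-5 + 0)))**3) + 1483998) + 1/(3359511 - 2147592) = ((494844 - (sqrt(3 + 12/(-5)))**3) + 1483998) + 1/1211919 = ((494844 - (sqrt(3 + 12*(-1/5)))**3) + 1483998) + 1/1211919 = ((494844 - (sqrt(3 - 12/5))**3) + 1483998) + 1/1211919 = ((494844 - (sqrt(3/5))**3) + 1483998) + 1/1211919 = ((494844 - (sqrt(15)/5)**3) + 1483998) + 1/1211919 = ((494844 - 3*sqrt(15)/25) + 1483998) + 1/1211919 = (1978842 - 3*sqrt(15)/25) + 1/1211919 = 2398196217799/1211919 - 3*sqrt(15)/25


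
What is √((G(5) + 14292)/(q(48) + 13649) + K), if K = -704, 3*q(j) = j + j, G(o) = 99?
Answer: I*√131570628473/13681 ≈ 26.513*I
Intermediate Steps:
q(j) = 2*j/3 (q(j) = (j + j)/3 = (2*j)/3 = 2*j/3)
√((G(5) + 14292)/(q(48) + 13649) + K) = √((99 + 14292)/((⅔)*48 + 13649) - 704) = √(14391/(32 + 13649) - 704) = √(14391/13681 - 704) = √(-9617033/13681) = I*√131570628473/13681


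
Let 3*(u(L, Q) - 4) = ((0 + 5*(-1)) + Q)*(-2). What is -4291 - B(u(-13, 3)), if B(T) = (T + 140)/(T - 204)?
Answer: -639250/149 ≈ -4290.3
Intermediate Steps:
u(L, Q) = 22/3 - 2*Q/3 (u(L, Q) = 4 + (((0 + 5*(-1)) + Q)*(-2))/3 = 4 + (((0 - 5) + Q)*(-2))/3 = 4 + ((-5 + Q)*(-2))/3 = 4 + (10 - 2*Q)/3 = 4 + (10/3 - 2*Q/3) = 22/3 - 2*Q/3)
B(T) = (140 + T)/(-204 + T)
-4291 - B(u(-13, 3)) = -4291 - (140 + (22/3 - 2/3*3))/(-204 + (22/3 - 2/3*3)) = -4291 - (140 + (22/3 - 2))/(-204 + (22/3 - 2)) = -4291 - (140 + 16/3)/(-204 + 16/3) = -4291 - 436/((-596/3)*3) = -4291 - (-3)*436/(596*3) = -4291 - 1*(-109/149) = -4291 + 109/149 = -639250/149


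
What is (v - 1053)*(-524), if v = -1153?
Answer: 1155944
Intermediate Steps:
(v - 1053)*(-524) = (-1153 - 1053)*(-524) = -2206*(-524) = 1155944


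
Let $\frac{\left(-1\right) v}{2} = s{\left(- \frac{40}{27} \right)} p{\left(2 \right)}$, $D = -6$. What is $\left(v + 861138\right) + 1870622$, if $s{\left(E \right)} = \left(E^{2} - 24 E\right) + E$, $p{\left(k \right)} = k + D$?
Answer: $\frac{1991664560}{729} \approx 2.732 \cdot 10^{6}$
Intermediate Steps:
$p{\left(k \right)} = -6 + k$ ($p{\left(k \right)} = k - 6 = -6 + k$)
$s{\left(E \right)} = E^{2} - 23 E$
$v = \frac{211520}{729}$ ($v = - 2 - \frac{40}{27} \left(-23 - \frac{40}{27}\right) \left(-6 + 2\right) = - 2 \left(-40\right) \frac{1}{27} \left(-23 - \frac{40}{27}\right) \left(-4\right) = - 2 - \frac{40 \left(-23 - \frac{40}{27}\right)}{27} \left(-4\right) = - 2 \left(- \frac{40}{27}\right) \left(- \frac{661}{27}\right) \left(-4\right) = - 2 \cdot \frac{26440}{729} \left(-4\right) = \left(-2\right) \left(- \frac{105760}{729}\right) = \frac{211520}{729} \approx 290.15$)
$\left(v + 861138\right) + 1870622 = \left(\frac{211520}{729} + 861138\right) + 1870622 = \frac{627981122}{729} + 1870622 = \frac{1991664560}{729}$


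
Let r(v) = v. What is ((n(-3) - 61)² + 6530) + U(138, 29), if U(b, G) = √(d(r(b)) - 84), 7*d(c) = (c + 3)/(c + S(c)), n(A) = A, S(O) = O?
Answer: 10626 + I*√8701889/322 ≈ 10626.0 + 9.1612*I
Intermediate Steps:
d(c) = (3 + c)/(14*c) (d(c) = ((c + 3)/(c + c))/7 = ((3 + c)/((2*c)))/7 = ((3 + c)*(1/(2*c)))/7 = ((3 + c)/(2*c))/7 = (3 + c)/(14*c))
U(b, G) = √(-84 + (3 + b)/(14*b)) (U(b, G) = √((3 + b)/(14*b) - 84) = √(-84 + (3 + b)/(14*b)))
((n(-3) - 61)² + 6530) + U(138, 29) = ((-3 - 61)² + 6530) + √(-16450 + 42/138)/14 = ((-64)² + 6530) + √(-16450 + 42*(1/138))/14 = (4096 + 6530) + √(-16450 + 7/23)/14 = 10626 + √(-378343/23)/14 = 10626 + (I*√8701889/23)/14 = 10626 + I*√8701889/322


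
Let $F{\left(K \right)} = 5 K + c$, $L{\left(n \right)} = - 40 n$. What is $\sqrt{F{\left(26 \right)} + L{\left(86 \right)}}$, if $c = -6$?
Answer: $2 i \sqrt{829} \approx 57.585 i$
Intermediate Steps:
$F{\left(K \right)} = -6 + 5 K$ ($F{\left(K \right)} = 5 K - 6 = -6 + 5 K$)
$\sqrt{F{\left(26 \right)} + L{\left(86 \right)}} = \sqrt{\left(-6 + 5 \cdot 26\right) - 3440} = \sqrt{\left(-6 + 130\right) - 3440} = \sqrt{124 - 3440} = \sqrt{-3316} = 2 i \sqrt{829}$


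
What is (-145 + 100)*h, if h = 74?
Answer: -3330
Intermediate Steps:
(-145 + 100)*h = (-145 + 100)*74 = -45*74 = -3330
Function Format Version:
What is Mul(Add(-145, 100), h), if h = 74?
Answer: -3330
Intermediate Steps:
Mul(Add(-145, 100), h) = Mul(Add(-145, 100), 74) = Mul(-45, 74) = -3330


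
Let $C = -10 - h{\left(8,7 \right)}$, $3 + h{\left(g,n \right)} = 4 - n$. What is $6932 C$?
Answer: $-27728$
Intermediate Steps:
$h{\left(g,n \right)} = 1 - n$ ($h{\left(g,n \right)} = -3 - \left(-4 + n\right) = 1 - n$)
$C = -4$ ($C = -10 - \left(1 - 7\right) = -10 - -6 = -10 + 6 = -4$)
$6932 C = 6932 \left(-4\right) = -27728$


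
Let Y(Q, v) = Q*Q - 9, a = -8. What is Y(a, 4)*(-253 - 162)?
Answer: -22825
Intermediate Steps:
Y(Q, v) = -9 + Q² (Y(Q, v) = Q² - 9 = -9 + Q²)
Y(a, 4)*(-253 - 162) = (-9 + (-8)²)*(-253 - 162) = (-9 + 64)*(-415) = 55*(-415) = -22825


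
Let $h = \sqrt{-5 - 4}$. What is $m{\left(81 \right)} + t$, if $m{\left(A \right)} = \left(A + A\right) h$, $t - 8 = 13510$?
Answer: $13518 + 486 i \approx 13518.0 + 486.0 i$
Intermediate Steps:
$t = 13518$ ($t = 8 + 13510 = 13518$)
$h = 3 i$ ($h = \sqrt{-9} = 3 i \approx 3.0 i$)
$m{\left(A \right)} = 6 i A$ ($m{\left(A \right)} = \left(A + A\right) 3 i = 2 A 3 i = 6 i A$)
$m{\left(81 \right)} + t = 6 i 81 + 13518 = 486 i + 13518 = 13518 + 486 i$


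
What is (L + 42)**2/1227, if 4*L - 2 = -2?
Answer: 588/409 ≈ 1.4377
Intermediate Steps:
L = 0 (L = 1/2 + (1/4)*(-2) = 1/2 - 1/2 = 0)
(L + 42)**2/1227 = (0 + 42)**2/1227 = 42**2*(1/1227) = 1764*(1/1227) = 588/409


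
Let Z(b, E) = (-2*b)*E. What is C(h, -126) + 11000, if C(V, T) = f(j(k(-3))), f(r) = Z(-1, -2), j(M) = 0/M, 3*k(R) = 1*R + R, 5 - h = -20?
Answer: 10996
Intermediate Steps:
h = 25 (h = 5 - 1*(-20) = 5 + 20 = 25)
Z(b, E) = -2*E*b
k(R) = 2*R/3 (k(R) = (1*R + R)/3 = (R + R)/3 = (2*R)/3 = 2*R/3)
j(M) = 0
f(r) = -4 (f(r) = -2*(-2)*(-1) = -4)
C(V, T) = -4
C(h, -126) + 11000 = -4 + 11000 = 10996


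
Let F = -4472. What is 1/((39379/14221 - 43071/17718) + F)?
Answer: -83989226/375571417195 ≈ -0.00022363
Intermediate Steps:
1/((39379/14221 - 43071/17718) + F) = 1/((39379/14221 - 43071/17718) - 4472) = 1/((39379*(1/14221) - 43071*1/17718) - 4472) = 1/((39379/14221 - 14357/5906) - 4472) = 1/(28401477/83989226 - 4472) = 1/(-375571417195/83989226) = -83989226/375571417195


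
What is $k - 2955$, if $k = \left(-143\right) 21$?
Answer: $-5958$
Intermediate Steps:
$k = -3003$
$k - 2955 = -3003 - 2955 = -5958$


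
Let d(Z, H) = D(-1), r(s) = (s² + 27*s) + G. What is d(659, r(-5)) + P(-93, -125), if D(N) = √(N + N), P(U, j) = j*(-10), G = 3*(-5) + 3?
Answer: 1250 + I*√2 ≈ 1250.0 + 1.4142*I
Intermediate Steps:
G = -12 (G = -15 + 3 = -12)
P(U, j) = -10*j
r(s) = -12 + s² + 27*s (r(s) = (s² + 27*s) - 12 = -12 + s² + 27*s)
D(N) = √2*√N (D(N) = √(2*N) = √2*√N)
d(Z, H) = I*√2 (d(Z, H) = √2*√(-1) = √2*I = I*√2)
d(659, r(-5)) + P(-93, -125) = I*√2 - 10*(-125) = I*√2 + 1250 = 1250 + I*√2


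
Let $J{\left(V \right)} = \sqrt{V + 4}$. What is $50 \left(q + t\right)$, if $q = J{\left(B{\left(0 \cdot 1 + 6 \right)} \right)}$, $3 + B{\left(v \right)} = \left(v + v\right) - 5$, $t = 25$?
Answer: $1250 + 100 \sqrt{2} \approx 1391.4$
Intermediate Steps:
$B{\left(v \right)} = -8 + 2 v$ ($B{\left(v \right)} = -3 + \left(\left(v + v\right) - 5\right) = -3 + \left(2 v - 5\right) = -3 + \left(-5 + 2 v\right) = -8 + 2 v$)
$J{\left(V \right)} = \sqrt{4 + V}$
$q = 2 \sqrt{2}$ ($q = \sqrt{4 - \left(8 - 2 \left(0 \cdot 1 + 6\right)\right)} = \sqrt{4 - \left(8 - 2 \left(0 + 6\right)\right)} = \sqrt{4 + \left(-8 + 2 \cdot 6\right)} = \sqrt{4 + \left(-8 + 12\right)} = \sqrt{4 + 4} = \sqrt{8} = 2 \sqrt{2} \approx 2.8284$)
$50 \left(q + t\right) = 50 \left(2 \sqrt{2} + 25\right) = 50 \left(25 + 2 \sqrt{2}\right) = 1250 + 100 \sqrt{2}$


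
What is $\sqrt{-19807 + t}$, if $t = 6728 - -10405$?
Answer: $i \sqrt{2674} \approx 51.711 i$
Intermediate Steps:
$t = 17133$ ($t = 6728 + 10405 = 17133$)
$\sqrt{-19807 + t} = \sqrt{-19807 + 17133} = \sqrt{-2674} = i \sqrt{2674}$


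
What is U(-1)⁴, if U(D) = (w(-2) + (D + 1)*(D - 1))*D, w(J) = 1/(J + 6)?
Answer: 1/256 ≈ 0.0039063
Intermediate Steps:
w(J) = 1/(6 + J)
U(D) = D*(¼ + (1 + D)*(-1 + D)) (U(D) = (1/(6 - 2) + (D + 1)*(D - 1))*D = (1/4 + (1 + D)*(-1 + D))*D = (¼ + (1 + D)*(-1 + D))*D = D*(¼ + (1 + D)*(-1 + D)))
U(-1)⁴ = (-(-¾ + (-1)²))⁴ = (-(-¾ + 1))⁴ = (-1*¼)⁴ = (-¼)⁴ = 1/256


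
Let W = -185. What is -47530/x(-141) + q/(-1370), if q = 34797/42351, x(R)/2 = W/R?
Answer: -12961340599333/715590730 ≈ -18113.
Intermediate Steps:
x(R) = -370/R (x(R) = 2*(-185/R) = -370/R)
q = 11599/14117 (q = 34797*(1/42351) = 11599/14117 ≈ 0.82163)
-47530/x(-141) + q/(-1370) = -47530/((-370/(-141))) + (11599/14117)/(-1370) = -47530/((-370*(-1/141))) + (11599/14117)*(-1/1370) = -47530/370/141 - 11599/19340290 = -47530*141/370 - 11599/19340290 = -670173/37 - 11599/19340290 = -12961340599333/715590730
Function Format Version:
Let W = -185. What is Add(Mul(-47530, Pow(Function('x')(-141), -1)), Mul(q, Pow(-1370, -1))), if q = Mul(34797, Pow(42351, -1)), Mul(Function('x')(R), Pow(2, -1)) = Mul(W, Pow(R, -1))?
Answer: Rational(-12961340599333, 715590730) ≈ -18113.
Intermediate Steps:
Function('x')(R) = Mul(-370, Pow(R, -1)) (Function('x')(R) = Mul(2, Mul(-185, Pow(R, -1))) = Mul(-370, Pow(R, -1)))
q = Rational(11599, 14117) (q = Mul(34797, Rational(1, 42351)) = Rational(11599, 14117) ≈ 0.82163)
Add(Mul(-47530, Pow(Function('x')(-141), -1)), Mul(q, Pow(-1370, -1))) = Add(Mul(-47530, Pow(Mul(-370, Pow(-141, -1)), -1)), Mul(Rational(11599, 14117), Pow(-1370, -1))) = Add(Mul(-47530, Pow(Mul(-370, Rational(-1, 141)), -1)), Mul(Rational(11599, 14117), Rational(-1, 1370))) = Add(Mul(-47530, Pow(Rational(370, 141), -1)), Rational(-11599, 19340290)) = Add(Mul(-47530, Rational(141, 370)), Rational(-11599, 19340290)) = Add(Rational(-670173, 37), Rational(-11599, 19340290)) = Rational(-12961340599333, 715590730)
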